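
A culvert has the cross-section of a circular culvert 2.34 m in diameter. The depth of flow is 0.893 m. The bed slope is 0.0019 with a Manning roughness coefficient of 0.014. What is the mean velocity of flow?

V = 1.92 m/s

For a circular section of diameter D = 2.34 m at depth y = 0.893 m, the central angle is θ = 2 arccos(1 − 2y/D) = 2.664 rad. Then A = (D²/8)(θ − sin θ) = 1.508 m² and P = Dθ/2 = 3.116 m.
Hydraulic radius R = A/P = 1.508/3.116 = 0.484 m.
From Manning's equation, V = (1/n) R^(2/3) S^(1/2) = (1/0.014) × 0.484^(2/3) × 0.0019^(1/2) = 1.92 m/s.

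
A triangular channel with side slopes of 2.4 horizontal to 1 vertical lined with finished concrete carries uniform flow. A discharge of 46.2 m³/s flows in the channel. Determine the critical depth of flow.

At critical depth, Q² T / (g A³) = 1, i.e. A³/T = Q²/g = 46.2²/9.81 = 217.6.
At y = 2.77 m: A³/T = 469.7 — over.
At y = 1.97 m: A³/T = 85.45 — short.
At y = 2.37 m: A³/T = 215.3 — matches.

y_c = 2.37 m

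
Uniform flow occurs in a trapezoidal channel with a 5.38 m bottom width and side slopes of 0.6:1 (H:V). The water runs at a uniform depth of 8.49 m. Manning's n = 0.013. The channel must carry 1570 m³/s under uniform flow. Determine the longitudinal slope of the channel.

With bottom width b = 5.38 m and side slope z = 0.6: A = (b + zy)y = (5.38 + 0.6×8.49)×8.49 = 88.92 m²; P = b + 2y√(1+z²) = 5.38 + 2×8.49×1.166 = 25.18 m.
Hydraulic radius R = A/P = 88.92/25.18 = 3.531 m.
From Manning's equation, S = [nQ / (1 A R^(2/3))]² = [0.013 × 1570 / (1 × 88.92 × 3.531^(2/3))]² = 0.0098.

S = 0.0098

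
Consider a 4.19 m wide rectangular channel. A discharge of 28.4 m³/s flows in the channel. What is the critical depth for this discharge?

For a rectangular channel, critical depth y_c = (q²/g)^(1/3) where q = Q/b = 28.4/4.19 = 6.778 m²/s.
So y_c = (6.778²/9.81)^(1/3) = 1.67 m.

y_c = 1.67 m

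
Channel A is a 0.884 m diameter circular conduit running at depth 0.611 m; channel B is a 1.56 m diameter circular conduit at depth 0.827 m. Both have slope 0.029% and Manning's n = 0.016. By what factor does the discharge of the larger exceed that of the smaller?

Channel A: For a circular section of diameter D = 0.884 m at depth y = 0.611 m, the central angle is θ = 2 arccos(1 − 2y/D) = 3.926 rad. Then A = (D²/8)(θ − sin θ) = 0.4525 m² and P = Dθ/2 = 1.735 m. Hydraulic radius R = A/P = 0.4525/1.735 = 0.2608 m. Q_A = (1/0.016)·0.4525·0.2608^(2/3)·√0.00029 = 0.1966 m³/s.
Channel B: For a circular section of diameter D = 1.56 m at depth y = 0.827 m, the central angle is θ = 2 arccos(1 − 2y/D) = 3.262 rad. Then A = (D²/8)(θ − sin θ) = 1.029 m² and P = Dθ/2 = 2.544 m. Hydraulic radius R = A/P = 1.029/2.544 = 0.4044 m. Q_B = (1/0.016)·1.029·0.4044^(2/3)·√0.00029 = 0.5989 m³/s.
The larger discharge is 0.5989 m³/s and the smaller is 0.1966 m³/s; the ratio is 3.05.

3.05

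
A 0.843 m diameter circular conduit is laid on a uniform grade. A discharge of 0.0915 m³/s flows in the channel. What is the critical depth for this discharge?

At critical depth, Q² T / (g A³) = 1, i.e. A³/T = Q²/g = 0.0915²/9.81 = 0.0008534.
Try y = 0.22 m: A³/T = 0.002104 — over.
Try y = 0.127 m: A³/T = 0.0002445 — short.
Try y = 0.175 m: A³/T = 0.000861 — ≈ 0.0008534.

y_c = 0.175 m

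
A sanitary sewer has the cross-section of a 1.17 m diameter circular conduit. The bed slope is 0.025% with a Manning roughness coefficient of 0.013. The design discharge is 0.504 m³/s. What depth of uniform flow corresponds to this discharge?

y_n = 0.848 m

Manning's equation rearranged: A R^(2/3) = nQ / (1·√S) = 0.013 × 0.504 / (√0.00025) = 0.4144.
Try y = 0.63 m: A R^(2/3) = 0.2681 — low.
Try y = 1.03 m: A R^(2/3) = 0.4995 — high.
Try y = 0.848 m: A R^(2/3) = 0.4146 — close enough.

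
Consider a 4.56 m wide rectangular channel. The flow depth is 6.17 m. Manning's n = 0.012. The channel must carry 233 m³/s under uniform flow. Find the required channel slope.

Flow area A = b·y = 4.56 × 6.17 = 28.14 m². Wetted perimeter P = b + 2y = 4.56 + 2×6.17 = 16.9 m.
Hydraulic radius R = A/P = 28.14/16.9 = 1.665 m.
From Manning's equation, S = [nQ / (1 A R^(2/3))]² = [0.012 × 233 / (1 × 28.14 × 1.665^(2/3))]² = 0.00501.

S = 0.00501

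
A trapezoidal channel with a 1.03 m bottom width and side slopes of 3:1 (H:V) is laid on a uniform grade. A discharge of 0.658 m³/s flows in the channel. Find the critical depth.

y_c = 0.267 m

At critical depth, Q² T / (g A³) = 1, i.e. A³/T = Q²/g = 0.658²/9.81 = 0.04413.
At y = 0.202 m: A³/T = 0.0161 — low.
At y = 0.322 m: A³/T = 0.08963 — high.
At y = 0.267 m: A³/T = 0.04439 — close enough.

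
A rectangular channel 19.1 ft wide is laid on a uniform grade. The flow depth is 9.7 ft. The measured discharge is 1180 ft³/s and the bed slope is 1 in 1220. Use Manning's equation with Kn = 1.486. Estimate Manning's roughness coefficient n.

Flow area A = b·y = 19.1 × 9.7 = 185.3 ft². Wetted perimeter P = b + 2y = 19.1 + 2×9.7 = 38.5 ft.
Hydraulic radius R = A/P = 185.3/38.5 = 4.812 ft.
Rearranging Manning's equation: n = (1.486/Q) A R^(2/3) S^(1/2) = (1.486/1180) × 185.3 × 4.812^(2/3) × √0.0008197 = 0.019.

n = 0.019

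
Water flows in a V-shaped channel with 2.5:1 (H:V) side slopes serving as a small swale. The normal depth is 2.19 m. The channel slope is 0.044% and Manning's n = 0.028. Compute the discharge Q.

For a triangular section with side slope z = 2.5: A = zy² = 2.5×2.19² = 11.99 m²; P = 2y√(1+z²) = 2×2.19×2.693 = 11.79 m.
Hydraulic radius R = A/P = 11.99/11.79 = 1.017 m.
Manning's equation: Q = (1/n) A R^(2/3) S^(1/2) = (1/0.028) × 11.99 × 1.017^(2/3) × 0.00044^(1/2) = 9.08 m³/s.

Q = 9.08 m³/s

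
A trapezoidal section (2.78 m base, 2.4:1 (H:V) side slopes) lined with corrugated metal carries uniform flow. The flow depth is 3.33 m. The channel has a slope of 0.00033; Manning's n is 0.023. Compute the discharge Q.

With bottom width b = 2.78 m and side slope z = 2.4: A = (b + zy)y = (2.78 + 2.4×3.33)×3.33 = 35.87 m²; P = b + 2y√(1+z²) = 2.78 + 2×3.33×2.6 = 20.1 m.
Hydraulic radius R = A/P = 35.87/20.1 = 1.785 m.
Manning's equation: Q = (1/n) A R^(2/3) S^(1/2) = (1/0.023) × 35.87 × 1.785^(2/3) × 0.00033^(1/2) = 41.7 m³/s.

Q = 41.7 m³/s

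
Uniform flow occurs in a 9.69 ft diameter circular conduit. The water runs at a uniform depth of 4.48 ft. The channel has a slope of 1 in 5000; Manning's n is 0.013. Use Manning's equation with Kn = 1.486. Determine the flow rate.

For a circular section of diameter D = 9.69 ft at depth y = 4.48 ft, the central angle is θ = 2 arccos(1 − 2y/D) = 2.991 rad. Then A = (D²/8)(θ − sin θ) = 33.34 ft² and P = Dθ/2 = 14.49 ft.
Hydraulic radius R = A/P = 33.34/14.49 = 2.301 ft.
Manning's equation: Q = (1.486/n) A R^(2/3) S^(1/2) = (1.486/0.013) × 33.34 × 2.301^(2/3) × 0.0002^(1/2) = 93.9 ft³/s.

Q = 93.9 ft³/s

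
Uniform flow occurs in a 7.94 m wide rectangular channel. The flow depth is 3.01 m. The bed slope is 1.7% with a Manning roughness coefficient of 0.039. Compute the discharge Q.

Q = 114 m³/s

Flow area A = b·y = 7.94 × 3.01 = 23.9 m². Wetted perimeter P = b + 2y = 7.94 + 2×3.01 = 13.96 m.
Hydraulic radius R = A/P = 23.9/13.96 = 1.712 m.
Manning's equation: Q = (1/n) A R^(2/3) S^(1/2) = (1/0.039) × 23.9 × 1.712^(2/3) × 0.017^(1/2) = 114 m³/s.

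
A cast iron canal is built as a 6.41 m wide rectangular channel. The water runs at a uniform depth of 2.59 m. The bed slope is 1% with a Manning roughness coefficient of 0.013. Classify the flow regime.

supercritical

Flow area A = b·y = 6.41 × 2.59 = 16.6 m². Wetted perimeter P = b + 2y = 6.41 + 2×2.59 = 11.59 m.
Hydraulic radius R = A/P = 16.6/11.59 = 1.432 m.
V = (1/n) R^(2/3) √S = (1/0.013) × 1.432^(2/3) × √0.01 = 9.775 m/s. Hydraulic depth D_h = A/T = 16.6/6.41 = 2.59 m.
Froude number Fr = V/√(g·D_h) = 9.775/√(9.81×2.59) = 1.94, which is greater than 1, so the flow is supercritical.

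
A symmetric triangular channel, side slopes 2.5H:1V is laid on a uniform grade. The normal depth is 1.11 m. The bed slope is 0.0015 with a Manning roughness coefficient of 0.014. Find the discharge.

For a triangular section with side slope z = 2.5: A = zy² = 2.5×1.11² = 3.08 m²; P = 2y√(1+z²) = 2×1.11×2.693 = 5.978 m.
Hydraulic radius R = A/P = 3.08/5.978 = 0.5153 m.
Manning's equation: Q = (1/n) A R^(2/3) S^(1/2) = (1/0.014) × 3.08 × 0.5153^(2/3) × 0.0015^(1/2) = 5.48 m³/s.

Q = 5.48 m³/s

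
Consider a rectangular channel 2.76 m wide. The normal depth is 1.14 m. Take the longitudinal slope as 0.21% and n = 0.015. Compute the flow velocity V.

V = 2.23 m/s

Flow area A = b·y = 2.76 × 1.14 = 3.146 m². Wetted perimeter P = b + 2y = 2.76 + 2×1.14 = 5.04 m.
Hydraulic radius R = A/P = 3.146/5.04 = 0.6243 m.
From Manning's equation, V = (1/n) R^(2/3) S^(1/2) = (1/0.015) × 0.6243^(2/3) × 0.0021^(1/2) = 2.23 m/s.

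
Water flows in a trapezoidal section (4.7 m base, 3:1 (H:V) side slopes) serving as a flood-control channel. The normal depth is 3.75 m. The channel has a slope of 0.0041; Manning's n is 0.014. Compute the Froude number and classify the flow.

supercritical

With bottom width b = 4.7 m and side slope z = 3: A = (b + zy)y = (4.7 + 3×3.75)×3.75 = 59.81 m²; P = b + 2y√(1+z²) = 4.7 + 2×3.75×3.162 = 28.42 m.
Hydraulic radius R = A/P = 59.81/28.42 = 2.105 m.
V = (1/n) R^(2/3) √S = (1/0.014) × 2.105^(2/3) × √0.0041 = 7.512 m/s. Hydraulic depth D_h = A/T = 59.81/27.2 = 2.199 m.
Froude number Fr = V/√(g·D_h) = 7.512/√(9.81×2.199) = 1.62, which is greater than 1, so the flow is supercritical.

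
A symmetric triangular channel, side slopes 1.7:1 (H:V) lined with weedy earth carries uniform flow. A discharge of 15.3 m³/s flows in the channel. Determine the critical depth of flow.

At critical depth, Q² T / (g A³) = 1, i.e. A³/T = Q²/g = 15.3²/9.81 = 23.86.
Try y = 2.19 m: A³/T = 72.79 — over.
Try y = 1.56 m: A³/T = 13.35 — short.
Try y = 1.75 m: A³/T = 23.72 — close enough.

y_c = 1.75 m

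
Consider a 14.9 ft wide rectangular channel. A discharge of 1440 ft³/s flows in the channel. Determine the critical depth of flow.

y_c = 6.62 ft

For a rectangular channel, critical depth y_c = (q²/g)^(1/3) where q = Q/b = 1440/14.9 = 96.64 ft²/s.
So y_c = (96.64²/32.2)^(1/3) = 6.62 ft.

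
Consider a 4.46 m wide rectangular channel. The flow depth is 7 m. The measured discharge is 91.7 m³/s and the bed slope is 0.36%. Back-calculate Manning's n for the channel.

Flow area A = b·y = 4.46 × 7 = 31.22 m². Wetted perimeter P = b + 2y = 4.46 + 2×7 = 18.46 m.
Hydraulic radius R = A/P = 31.22/18.46 = 1.691 m.
Rearranging Manning's equation: n = (1/Q) A R^(2/3) S^(1/2) = (1/91.7) × 31.22 × 1.691^(2/3) × √0.0036 = 0.029.

n = 0.029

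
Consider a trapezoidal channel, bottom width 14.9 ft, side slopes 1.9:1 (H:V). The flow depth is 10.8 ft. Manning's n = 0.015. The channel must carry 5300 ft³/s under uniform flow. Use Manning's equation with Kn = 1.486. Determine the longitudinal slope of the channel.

S = 0.0017

With bottom width b = 14.9 ft and side slope z = 1.9: A = (b + zy)y = (14.9 + 1.9×10.8)×10.8 = 382.5 ft²; P = b + 2y√(1+z²) = 14.9 + 2×10.8×2.147 = 61.28 ft.
Hydraulic radius R = A/P = 382.5/61.28 = 6.243 ft.
From Manning's equation, S = [nQ / (1.486 A R^(2/3))]² = [0.015 × 5300 / (1.486 × 382.5 × 6.243^(2/3))]² = 0.0017.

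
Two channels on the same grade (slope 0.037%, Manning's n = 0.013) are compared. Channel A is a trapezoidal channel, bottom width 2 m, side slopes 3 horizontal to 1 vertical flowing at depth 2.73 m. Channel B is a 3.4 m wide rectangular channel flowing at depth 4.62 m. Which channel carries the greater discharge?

channel A

Channel A: With bottom width b = 2 m and side slope z = 3: A = (b + zy)y = (2 + 3×2.73)×2.73 = 27.82 m²; P = b + 2y√(1+z²) = 2 + 2×2.73×3.162 = 19.27 m. Hydraulic radius R = A/P = 27.82/19.27 = 1.444 m. Q_A = (1/0.013)·27.82·1.444^(2/3)·√0.00037 = 52.58 m³/s.
Channel B: Flow area A = b·y = 3.4 × 4.62 = 15.71 m². Wetted perimeter P = b + 2y = 3.4 + 2×4.62 = 12.64 m. Hydraulic radius R = A/P = 15.71/12.64 = 1.243 m. Q_B = (1/0.013)·15.71·1.243^(2/3)·√0.00037 = 26.87 m³/s.
Q_A = 52.58 m³/s vs Q_B = 26.87 m³/s, so channel A carries more.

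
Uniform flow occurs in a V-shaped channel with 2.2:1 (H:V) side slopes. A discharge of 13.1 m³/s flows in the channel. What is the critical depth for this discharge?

y_c = 1.49 m

At critical depth, Q² T / (g A³) = 1, i.e. A³/T = Q²/g = 13.1²/9.81 = 17.49.
Try y = 1.89 m: A³/T = 58.36 — over.
Try y = 1.49 m: A³/T = 17.77 — matches.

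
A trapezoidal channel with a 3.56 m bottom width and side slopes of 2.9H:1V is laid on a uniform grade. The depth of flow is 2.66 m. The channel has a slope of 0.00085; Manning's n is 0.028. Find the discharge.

With bottom width b = 3.56 m and side slope z = 2.9: A = (b + zy)y = (3.56 + 2.9×2.66)×2.66 = 29.99 m²; P = b + 2y√(1+z²) = 3.56 + 2×2.66×3.068 = 19.88 m.
Hydraulic radius R = A/P = 29.99/19.88 = 1.509 m.
Manning's equation: Q = (1/n) A R^(2/3) S^(1/2) = (1/0.028) × 29.99 × 1.509^(2/3) × 0.00085^(1/2) = 41.1 m³/s.

Q = 41.1 m³/s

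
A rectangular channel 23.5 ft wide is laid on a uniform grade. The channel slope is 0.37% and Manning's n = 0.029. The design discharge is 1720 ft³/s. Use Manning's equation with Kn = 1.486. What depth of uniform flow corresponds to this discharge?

Manning's equation rearranged: A R^(2/3) = nQ / (1.486·√S) = 0.029 × 1720 / (1.486 × √0.0037) = 551.8.
At y = 5.98 ft: A R^(2/3) = 351.9 — too small.
At y = 9.64 ft: A R^(2/3) = 688.3 — too large.
At y = 8.21 ft: A R^(2/3) = 551.5 — ≈ 551.8.

y_n = 8.21 ft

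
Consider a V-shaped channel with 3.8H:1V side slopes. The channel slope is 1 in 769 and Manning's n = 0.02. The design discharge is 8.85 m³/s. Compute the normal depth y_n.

Manning's equation rearranged: A R^(2/3) = nQ / (1·√S) = 0.02 × 8.85 / (√0.0013) = 4.908.
At y = 1.65 m: A R^(2/3) = 8.899 — over.
At y = 0.986 m: A R^(2/3) = 2.255 — short.
At y = 1.32 m: A R^(2/3) = 4.908 — ≈ 4.908.

y_n = 1.32 m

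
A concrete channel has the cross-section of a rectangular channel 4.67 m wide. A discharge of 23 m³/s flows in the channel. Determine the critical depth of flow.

For a rectangular channel, critical depth y_c = (q²/g)^(1/3) where q = Q/b = 23/4.67 = 4.925 m²/s.
So y_c = (4.925²/9.81)^(1/3) = 1.35 m.

y_c = 1.35 m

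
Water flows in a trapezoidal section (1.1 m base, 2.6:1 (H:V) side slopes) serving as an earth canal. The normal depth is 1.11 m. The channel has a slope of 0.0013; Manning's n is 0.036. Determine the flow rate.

Q = 3.18 m³/s

With bottom width b = 1.1 m and side slope z = 2.6: A = (b + zy)y = (1.1 + 2.6×1.11)×1.11 = 4.424 m²; P = b + 2y√(1+z²) = 1.1 + 2×1.11×2.786 = 7.284 m.
Hydraulic radius R = A/P = 4.424/7.284 = 0.6074 m.
Manning's equation: Q = (1/n) A R^(2/3) S^(1/2) = (1/0.036) × 4.424 × 0.6074^(2/3) × 0.0013^(1/2) = 3.18 m³/s.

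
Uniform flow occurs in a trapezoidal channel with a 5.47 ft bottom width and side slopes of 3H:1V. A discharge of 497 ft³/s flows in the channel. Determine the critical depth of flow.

At critical depth, Q² T / (g A³) = 1, i.e. A³/T = Q²/g = 497²/32.2 = 7671.
Trying y = 4.25 ft: A³/T = 14990 — too large.
Trying y = 3.16 ft: A³/T = 4316 — too small.
Trying y = 3.63 ft: A³/T = 7686 — ≈ 7671.

y_c = 3.63 ft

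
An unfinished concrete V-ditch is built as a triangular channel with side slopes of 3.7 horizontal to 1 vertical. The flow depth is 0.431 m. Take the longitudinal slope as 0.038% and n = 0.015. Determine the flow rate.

For a triangular section with side slope z = 3.7: A = zy² = 3.7×0.431² = 0.6873 m²; P = 2y√(1+z²) = 2×0.431×3.833 = 3.304 m.
Hydraulic radius R = A/P = 0.6873/3.304 = 0.208 m.
Manning's equation: Q = (1/n) A R^(2/3) S^(1/2) = (1/0.015) × 0.6873 × 0.208^(2/3) × 0.00038^(1/2) = 0.314 m³/s.

Q = 0.314 m³/s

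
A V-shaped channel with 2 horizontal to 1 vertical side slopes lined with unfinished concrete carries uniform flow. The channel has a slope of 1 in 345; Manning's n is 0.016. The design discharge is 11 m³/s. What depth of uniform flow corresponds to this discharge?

Manning's equation rearranged: A R^(2/3) = nQ / (1·√S) = 0.016 × 11 / (√0.002899) = 3.269.
At y = 1.02 m: A R^(2/3) = 1.233 — too small.
At y = 1.64 m: A R^(2/3) = 4.375 — too large.
At y = 1.47 m: A R^(2/3) = 3.268 — matches.

y_n = 1.47 m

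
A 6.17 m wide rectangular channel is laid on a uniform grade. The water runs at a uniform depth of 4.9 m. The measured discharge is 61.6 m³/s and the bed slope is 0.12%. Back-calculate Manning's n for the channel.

n = 0.026

Flow area A = b·y = 6.17 × 4.9 = 30.23 m². Wetted perimeter P = b + 2y = 6.17 + 2×4.9 = 15.97 m.
Hydraulic radius R = A/P = 30.23/15.97 = 1.893 m.
Rearranging Manning's equation: n = (1/Q) A R^(2/3) S^(1/2) = (1/61.6) × 30.23 × 1.893^(2/3) × √0.0012 = 0.026.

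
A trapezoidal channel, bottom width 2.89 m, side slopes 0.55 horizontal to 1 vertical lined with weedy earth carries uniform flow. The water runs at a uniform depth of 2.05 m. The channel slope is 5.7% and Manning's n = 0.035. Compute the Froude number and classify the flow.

With bottom width b = 2.89 m and side slope z = 0.55: A = (b + zy)y = (2.89 + 0.55×2.05)×2.05 = 8.236 m²; P = b + 2y√(1+z²) = 2.89 + 2×2.05×1.141 = 7.569 m.
Hydraulic radius R = A/P = 8.236/7.569 = 1.088 m.
V = (1/n) R^(2/3) √S = (1/0.035) × 1.088^(2/3) × √0.057 = 7.216 m/s. Hydraulic depth D_h = A/T = 8.236/5.145 = 1.601 m.
Froude number Fr = V/√(g·D_h) = 7.216/√(9.81×1.601) = 1.82, which is greater than 1, so the flow is supercritical.

supercritical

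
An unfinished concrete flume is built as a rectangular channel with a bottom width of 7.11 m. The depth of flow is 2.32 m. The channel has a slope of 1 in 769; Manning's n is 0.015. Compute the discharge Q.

Flow area A = b·y = 7.11 × 2.32 = 16.5 m². Wetted perimeter P = b + 2y = 7.11 + 2×2.32 = 11.75 m.
Hydraulic radius R = A/P = 16.5/11.75 = 1.404 m.
Manning's equation: Q = (1/n) A R^(2/3) S^(1/2) = (1/0.015) × 16.5 × 1.404^(2/3) × 0.0013^(1/2) = 49.7 m³/s.

Q = 49.7 m³/s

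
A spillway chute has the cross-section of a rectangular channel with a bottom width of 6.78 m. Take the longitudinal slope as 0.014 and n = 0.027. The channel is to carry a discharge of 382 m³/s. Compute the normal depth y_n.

y_n = 7.34 m

Manning's equation rearranged: A R^(2/3) = nQ / (1·√S) = 0.027 × 382 / (√0.014) = 87.17.
Trying y = 6.48 m: A R^(2/3) = 74.89 — short.
Trying y = 7.34 m: A R^(2/3) = 87.19 — close enough.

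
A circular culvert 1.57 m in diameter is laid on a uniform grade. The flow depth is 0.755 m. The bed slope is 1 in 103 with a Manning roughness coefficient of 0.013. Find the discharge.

Q = 3.68 m³/s

For a circular section of diameter D = 1.57 m at depth y = 0.755 m, the central angle is θ = 2 arccos(1 − 2y/D) = 3.065 rad. Then A = (D²/8)(θ − sin θ) = 0.9209 m² and P = Dθ/2 = 2.406 m.
Hydraulic radius R = A/P = 0.9209/2.406 = 0.3827 m.
Manning's equation: Q = (1/n) A R^(2/3) S^(1/2) = (1/0.013) × 0.9209 × 0.3827^(2/3) × 0.009709^(1/2) = 3.68 m³/s.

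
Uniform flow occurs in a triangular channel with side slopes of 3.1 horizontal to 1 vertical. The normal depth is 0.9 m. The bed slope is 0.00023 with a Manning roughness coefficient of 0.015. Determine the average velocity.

V = 0.574 m/s

For a triangular section with side slope z = 3.1: A = zy² = 3.1×0.9² = 2.511 m²; P = 2y√(1+z²) = 2×0.9×3.257 = 5.863 m.
Hydraulic radius R = A/P = 2.511/5.863 = 0.4283 m.
From Manning's equation, V = (1/n) R^(2/3) S^(1/2) = (1/0.015) × 0.4283^(2/3) × 0.00023^(1/2) = 0.574 m/s.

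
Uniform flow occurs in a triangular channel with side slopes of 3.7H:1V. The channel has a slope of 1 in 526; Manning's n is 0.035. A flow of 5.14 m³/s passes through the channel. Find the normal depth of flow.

y_n = 1.25 m

Manning's equation rearranged: A R^(2/3) = nQ / (1·√S) = 0.035 × 5.14 / (√0.001901) = 4.126.
At y = 0.896 m: A R^(2/3) = 1.699 — short.
At y = 1.56 m: A R^(2/3) = 7.453 — over.
At y = 1.25 m: A R^(2/3) = 4.128 — close enough.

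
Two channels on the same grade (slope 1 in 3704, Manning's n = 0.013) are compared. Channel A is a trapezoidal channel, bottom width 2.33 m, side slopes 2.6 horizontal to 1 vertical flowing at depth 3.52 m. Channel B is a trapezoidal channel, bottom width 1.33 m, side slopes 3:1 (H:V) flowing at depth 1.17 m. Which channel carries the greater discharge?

channel A

Channel A: With bottom width b = 2.33 m and side slope z = 2.6: A = (b + zy)y = (2.33 + 2.6×3.52)×3.52 = 40.42 m²; P = b + 2y√(1+z²) = 2.33 + 2×3.52×2.786 = 21.94 m. Hydraulic radius R = A/P = 40.42/21.94 = 1.842 m. Q_A = (1/0.013)·40.42·1.842^(2/3)·√0.00027 = 76.76 m³/s.
Channel B: With bottom width b = 1.33 m and side slope z = 3: A = (b + zy)y = (1.33 + 3×1.17)×1.17 = 5.663 m²; P = b + 2y√(1+z²) = 1.33 + 2×1.17×3.162 = 8.73 m. Hydraulic radius R = A/P = 5.663/8.73 = 0.6487 m. Q_B = (1/0.013)·5.663·0.6487^(2/3)·√0.00027 = 5.363 m³/s.
Q_A = 76.76 m³/s vs Q_B = 5.363 m³/s, so channel A carries more.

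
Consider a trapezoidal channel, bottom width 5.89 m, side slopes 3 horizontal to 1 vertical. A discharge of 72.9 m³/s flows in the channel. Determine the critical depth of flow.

y_c = 1.84 m

At critical depth, Q² T / (g A³) = 1, i.e. A³/T = Q²/g = 72.9²/9.81 = 541.7.
Try y = 2.16 m: A³/T = 1012 — over.
Try y = 1.46 m: A³/T = 230.1 — short.
Try y = 1.84 m: A³/T = 546.6 — ≈ 541.7.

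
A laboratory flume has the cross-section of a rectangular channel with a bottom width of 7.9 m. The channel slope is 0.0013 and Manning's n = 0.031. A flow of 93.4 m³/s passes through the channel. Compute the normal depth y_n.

y_n = 5.76 m

Manning's equation rearranged: A R^(2/3) = nQ / (1·√S) = 0.031 × 93.4 / (√0.0013) = 80.3.
Try y = 4.92 m: A R^(2/3) = 65.57 — low.
Try y = 7.14 m: A R^(2/3) = 105.1 — high.
Try y = 5.76 m: A R^(2/3) = 80.28 — matches.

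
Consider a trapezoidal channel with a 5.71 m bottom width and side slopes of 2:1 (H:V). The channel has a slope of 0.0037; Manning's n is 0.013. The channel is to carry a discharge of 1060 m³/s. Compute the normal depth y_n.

y_n = 5.92 m

Manning's equation rearranged: A R^(2/3) = nQ / (1·√S) = 0.013 × 1060 / (√0.0037) = 226.5.
At y = 7.12 m: A R^(2/3) = 344.8 — high.
At y = 4.46 m: A R^(2/3) = 121.6 — low.
At y = 5.92 m: A R^(2/3) = 226.9 — matches.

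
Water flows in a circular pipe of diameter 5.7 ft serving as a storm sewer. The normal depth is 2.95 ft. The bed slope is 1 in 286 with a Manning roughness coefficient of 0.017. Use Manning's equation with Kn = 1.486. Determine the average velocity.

For a circular section of diameter D = 5.7 ft at depth y = 2.95 ft, the central angle is θ = 2 arccos(1 − 2y/D) = 3.212 rad. Then A = (D²/8)(θ − sin θ) = 13.33 ft² and P = Dθ/2 = 9.154 ft.
Hydraulic radius R = A/P = 13.33/9.154 = 1.456 ft.
From Manning's equation, V = (1.486/n) R^(2/3) S^(1/2) = (1.486/0.017) × 1.456^(2/3) × 0.003497^(1/2) = 6.64 ft/s.

V = 6.64 ft/s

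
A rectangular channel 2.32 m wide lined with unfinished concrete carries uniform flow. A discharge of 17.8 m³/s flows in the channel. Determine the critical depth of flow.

y_c = 1.82 m

For a rectangular channel, critical depth y_c = (q²/g)^(1/3) where q = Q/b = 17.8/2.32 = 7.672 m²/s.
So y_c = (7.672²/9.81)^(1/3) = 1.82 m.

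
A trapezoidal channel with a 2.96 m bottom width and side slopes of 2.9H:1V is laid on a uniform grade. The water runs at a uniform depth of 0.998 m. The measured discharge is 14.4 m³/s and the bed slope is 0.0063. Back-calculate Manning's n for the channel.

n = 0.024

With bottom width b = 2.96 m and side slope z = 2.9: A = (b + zy)y = (2.96 + 2.9×0.998)×0.998 = 5.842 m²; P = b + 2y√(1+z²) = 2.96 + 2×0.998×3.068 = 9.083 m.
Hydraulic radius R = A/P = 5.842/9.083 = 0.6432 m.
Rearranging Manning's equation: n = (1/Q) A R^(2/3) S^(1/2) = (1/14.4) × 5.842 × 0.6432^(2/3) × √0.0063 = 0.024.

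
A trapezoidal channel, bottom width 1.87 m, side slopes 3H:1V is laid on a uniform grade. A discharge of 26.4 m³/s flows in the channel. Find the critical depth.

y_c = 1.46 m

At critical depth, Q² T / (g A³) = 1, i.e. A³/T = Q²/g = 26.4²/9.81 = 71.05.
Trying y = 1.76 m: A³/T = 160.3 — over.
Trying y = 1.22 m: A³/T = 33.41 — short.
Trying y = 1.46 m: A³/T = 71.48 — close enough.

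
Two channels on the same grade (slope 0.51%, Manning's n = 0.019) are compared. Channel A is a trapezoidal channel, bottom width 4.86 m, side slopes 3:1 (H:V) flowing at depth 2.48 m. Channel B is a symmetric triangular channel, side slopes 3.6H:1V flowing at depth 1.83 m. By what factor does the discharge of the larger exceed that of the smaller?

3.58

Channel A: With bottom width b = 4.86 m and side slope z = 3: A = (b + zy)y = (4.86 + 3×2.48)×2.48 = 30.5 m²; P = b + 2y√(1+z²) = 4.86 + 2×2.48×3.162 = 20.54 m. Hydraulic radius R = A/P = 30.5/20.54 = 1.485 m. Q_A = (1/0.019)·30.5·1.485^(2/3)·√0.0051 = 149.2 m³/s.
Channel B: For a triangular section with side slope z = 3.6: A = zy² = 3.6×1.83² = 12.06 m²; P = 2y√(1+z²) = 2×1.83×3.736 = 13.67 m. Hydraulic radius R = A/P = 12.06/13.67 = 0.8816 m. Q_B = (1/0.019)·12.06·0.8816^(2/3)·√0.0051 = 41.66 m³/s.
The larger discharge is 149.2 m³/s and the smaller is 41.66 m³/s; the ratio is 3.58.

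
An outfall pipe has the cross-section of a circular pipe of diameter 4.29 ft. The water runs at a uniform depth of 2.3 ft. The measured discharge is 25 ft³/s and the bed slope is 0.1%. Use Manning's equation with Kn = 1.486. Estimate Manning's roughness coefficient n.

n = 0.016

For a circular section of diameter D = 4.29 ft at depth y = 2.3 ft, the central angle is θ = 2 arccos(1 − 2y/D) = 3.286 rad. Then A = (D²/8)(θ − sin θ) = 7.892 ft² and P = Dθ/2 = 7.049 ft.
Hydraulic radius R = A/P = 7.892/7.049 = 1.12 ft.
Rearranging Manning's equation: n = (1.486/Q) A R^(2/3) S^(1/2) = (1.486/25) × 7.892 × 1.12^(2/3) × √0.001 = 0.016.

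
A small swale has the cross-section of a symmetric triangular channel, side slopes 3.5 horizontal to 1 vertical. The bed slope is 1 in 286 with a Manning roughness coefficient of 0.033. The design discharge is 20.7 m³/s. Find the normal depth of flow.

y_n = 1.88 m

Manning's equation rearranged: A R^(2/3) = nQ / (1·√S) = 0.033 × 20.7 / (√0.003497) = 11.55.
At y = 2.21 m: A R^(2/3) = 17.8 — over.
At y = 1.88 m: A R^(2/3) = 11.56 — ≈ 11.55.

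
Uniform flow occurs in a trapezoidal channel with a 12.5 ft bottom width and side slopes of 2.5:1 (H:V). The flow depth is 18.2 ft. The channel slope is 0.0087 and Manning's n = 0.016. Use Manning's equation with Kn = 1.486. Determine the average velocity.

With bottom width b = 12.5 ft and side slope z = 2.5: A = (b + zy)y = (12.5 + 2.5×18.2)×18.2 = 1056 ft²; P = b + 2y√(1+z²) = 12.5 + 2×18.2×2.693 = 110.5 ft.
Hydraulic radius R = A/P = 1056/110.5 = 9.552 ft.
From Manning's equation, V = (1.486/n) R^(2/3) S^(1/2) = (1.486/0.016) × 9.552^(2/3) × 0.0087^(1/2) = 39 ft/s.

V = 39 ft/s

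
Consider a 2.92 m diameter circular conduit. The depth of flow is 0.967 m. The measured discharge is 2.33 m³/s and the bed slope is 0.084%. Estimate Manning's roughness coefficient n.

For a circular section of diameter D = 2.92 m at depth y = 0.967 m, the central angle is θ = 2 arccos(1 − 2y/D) = 2.453 rad. Then A = (D²/8)(θ − sin θ) = 1.937 m² and P = Dθ/2 = 3.581 m.
Hydraulic radius R = A/P = 1.937/3.581 = 0.5408 m.
Rearranging Manning's equation: n = (1/Q) A R^(2/3) S^(1/2) = (1/2.33) × 1.937 × 0.5408^(2/3) × √0.00084 = 0.016.

n = 0.016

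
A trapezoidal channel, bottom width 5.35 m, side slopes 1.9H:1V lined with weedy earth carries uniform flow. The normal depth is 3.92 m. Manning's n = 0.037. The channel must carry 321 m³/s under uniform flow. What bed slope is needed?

S = 0.0189

With bottom width b = 5.35 m and side slope z = 1.9: A = (b + zy)y = (5.35 + 1.9×3.92)×3.92 = 50.17 m²; P = b + 2y√(1+z²) = 5.35 + 2×3.92×2.147 = 22.18 m.
Hydraulic radius R = A/P = 50.17/22.18 = 2.262 m.
From Manning's equation, S = [nQ / (1 A R^(2/3))]² = [0.037 × 321 / (1 × 50.17 × 2.262^(2/3))]² = 0.0189.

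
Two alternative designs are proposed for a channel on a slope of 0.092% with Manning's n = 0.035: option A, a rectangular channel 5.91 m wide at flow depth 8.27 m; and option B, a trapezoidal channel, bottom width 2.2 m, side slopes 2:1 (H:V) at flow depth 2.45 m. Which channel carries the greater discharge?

Channel A: Flow area A = b·y = 5.91 × 8.27 = 48.88 m². Wetted perimeter P = b + 2y = 5.91 + 2×8.27 = 22.45 m. Hydraulic radius R = A/P = 48.88/22.45 = 2.177 m. Q_A = (1/0.035)·48.88·2.177^(2/3)·√0.00092 = 71.15 m³/s.
Channel B: With bottom width b = 2.2 m and side slope z = 2: A = (b + zy)y = (2.2 + 2×2.45)×2.45 = 17.4 m²; P = b + 2y√(1+z²) = 2.2 + 2×2.45×2.236 = 13.16 m. Hydraulic radius R = A/P = 17.4/13.16 = 1.322 m. Q_B = (1/0.035)·17.4·1.322^(2/3)·√0.00092 = 18.16 m³/s.
Q_A = 71.15 m³/s vs Q_B = 18.16 m³/s, so channel A carries more.

channel A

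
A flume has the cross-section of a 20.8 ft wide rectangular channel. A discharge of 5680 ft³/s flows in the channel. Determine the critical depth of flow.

For a rectangular channel, critical depth y_c = (q²/g)^(1/3) where q = Q/b = 5680/20.8 = 273.1 ft²/s.
So y_c = (273.1²/32.2)^(1/3) = 13.2 ft.

y_c = 13.2 ft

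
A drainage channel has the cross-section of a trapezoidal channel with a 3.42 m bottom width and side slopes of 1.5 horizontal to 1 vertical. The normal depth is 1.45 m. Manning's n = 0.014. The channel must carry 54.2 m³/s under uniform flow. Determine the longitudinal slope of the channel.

S = 0.00953

With bottom width b = 3.42 m and side slope z = 1.5: A = (b + zy)y = (3.42 + 1.5×1.45)×1.45 = 8.113 m²; P = b + 2y√(1+z²) = 3.42 + 2×1.45×1.803 = 8.648 m.
Hydraulic radius R = A/P = 8.113/8.648 = 0.9381 m.
From Manning's equation, S = [nQ / (1 A R^(2/3))]² = [0.014 × 54.2 / (1 × 8.113 × 0.9381^(2/3))]² = 0.00953.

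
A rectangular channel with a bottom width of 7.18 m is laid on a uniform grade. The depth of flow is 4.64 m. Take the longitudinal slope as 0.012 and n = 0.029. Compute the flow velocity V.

Flow area A = b·y = 7.18 × 4.64 = 33.32 m². Wetted perimeter P = b + 2y = 7.18 + 2×4.64 = 16.46 m.
Hydraulic radius R = A/P = 33.32/16.46 = 2.024 m.
From Manning's equation, V = (1/n) R^(2/3) S^(1/2) = (1/0.029) × 2.024^(2/3) × 0.012^(1/2) = 6.04 m/s.

V = 6.04 m/s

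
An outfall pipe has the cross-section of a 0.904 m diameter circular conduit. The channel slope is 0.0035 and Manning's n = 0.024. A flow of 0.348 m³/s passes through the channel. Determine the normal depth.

Manning's equation rearranged: A R^(2/3) = nQ / (1·√S) = 0.024 × 0.348 / (√0.0035) = 0.1412.
At y = 0.351 m: A R^(2/3) = 0.07598 — low.
At y = 0.557 m: A R^(2/3) = 0.1666 — high.
At y = 0.501 m: A R^(2/3) = 0.1412 — ≈ 0.1412.

y_n = 0.501 m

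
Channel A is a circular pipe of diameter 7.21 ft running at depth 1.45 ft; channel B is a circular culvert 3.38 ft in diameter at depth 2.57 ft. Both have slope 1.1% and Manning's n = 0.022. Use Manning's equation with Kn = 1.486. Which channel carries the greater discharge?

channel B

Channel A: For a circular section of diameter D = 7.21 ft at depth y = 1.45 ft, the central angle is θ = 2 arccos(1 − 2y/D) = 1.86 rad. Then A = (D²/8)(θ − sin θ) = 5.859 ft² and P = Dθ/2 = 6.706 ft. Hydraulic radius R = A/P = 5.859/6.706 = 0.8738 ft. Q_A = (1.486/0.022)·5.859·0.8738^(2/3)·√0.011 = 37.94 ft³/s.
Channel B: For a circular section of diameter D = 3.38 ft at depth y = 2.57 ft, the central angle is θ = 2 arccos(1 − 2y/D) = 4.237 rad. Then A = (D²/8)(θ − sin θ) = 7.32 ft² and P = Dθ/2 = 7.16 ft. Hydraulic radius R = A/P = 7.32/7.16 = 1.022 ft. Q_B = (1.486/0.022)·7.32·1.022^(2/3)·√0.011 = 52.63 ft³/s.
Q_A = 37.94 ft³/s vs Q_B = 52.63 ft³/s, so channel B carries more.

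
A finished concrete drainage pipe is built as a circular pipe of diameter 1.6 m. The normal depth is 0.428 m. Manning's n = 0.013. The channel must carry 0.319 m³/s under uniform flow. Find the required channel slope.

For a circular section of diameter D = 1.6 m at depth y = 0.428 m, the central angle is θ = 2 arccos(1 − 2y/D) = 2.174 rad. Then A = (D²/8)(θ − sin θ) = 0.4323 m² and P = Dθ/2 = 1.739 m.
Hydraulic radius R = A/P = 0.4323/1.739 = 0.2485 m.
From Manning's equation, S = [nQ / (1 A R^(2/3))]² = [0.013 × 0.319 / (1 × 0.4323 × 0.2485^(2/3))]² = 0.000589.

S = 0.000589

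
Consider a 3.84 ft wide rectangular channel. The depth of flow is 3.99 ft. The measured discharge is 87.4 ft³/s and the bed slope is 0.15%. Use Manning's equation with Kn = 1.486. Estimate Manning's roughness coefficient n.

Flow area A = b·y = 3.84 × 3.99 = 15.32 ft². Wetted perimeter P = b + 2y = 3.84 + 2×3.99 = 11.82 ft.
Hydraulic radius R = A/P = 15.32/11.82 = 1.296 ft.
Rearranging Manning's equation: n = (1.486/Q) A R^(2/3) S^(1/2) = (1.486/87.4) × 15.32 × 1.296^(2/3) × √0.0015 = 0.012.

n = 0.012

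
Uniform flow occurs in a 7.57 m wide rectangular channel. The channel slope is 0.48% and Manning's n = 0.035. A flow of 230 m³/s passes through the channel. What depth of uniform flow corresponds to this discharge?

y_n = 8.15 m

Manning's equation rearranged: A R^(2/3) = nQ / (1·√S) = 0.035 × 230 / (√0.0048) = 116.2.
At y = 10.3 m: A R^(2/3) = 153.7 — over.
At y = 7.08 m: A R^(2/3) = 97.84 — short.
At y = 8.15 m: A R^(2/3) = 116.2 — close enough.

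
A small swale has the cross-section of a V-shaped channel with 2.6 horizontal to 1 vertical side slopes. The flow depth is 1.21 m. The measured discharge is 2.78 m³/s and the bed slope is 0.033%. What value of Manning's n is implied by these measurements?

For a triangular section with side slope z = 2.6: A = zy² = 2.6×1.21² = 3.807 m²; P = 2y√(1+z²) = 2×1.21×2.786 = 6.741 m.
Hydraulic radius R = A/P = 3.807/6.741 = 0.5647 m.
Rearranging Manning's equation: n = (1/Q) A R^(2/3) S^(1/2) = (1/2.78) × 3.807 × 0.5647^(2/3) × √0.00033 = 0.017.

n = 0.017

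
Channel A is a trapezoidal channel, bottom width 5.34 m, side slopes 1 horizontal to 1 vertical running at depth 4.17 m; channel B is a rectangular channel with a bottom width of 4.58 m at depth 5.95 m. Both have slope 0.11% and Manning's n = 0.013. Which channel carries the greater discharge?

Channel A: With bottom width b = 5.34 m and side slope z = 1: A = (b + zy)y = (5.34 + 1×4.17)×4.17 = 39.66 m²; P = b + 2y√(1+z²) = 5.34 + 2×4.17×1.414 = 17.13 m. Hydraulic radius R = A/P = 39.66/17.13 = 2.314 m. Q_A = (1/0.013)·39.66·2.314^(2/3)·√0.0011 = 177 m³/s.
Channel B: Flow area A = b·y = 4.58 × 5.95 = 27.25 m². Wetted perimeter P = b + 2y = 4.58 + 2×5.95 = 16.48 m. Hydraulic radius R = A/P = 27.25/16.48 = 1.654 m. Q_B = (1/0.013)·27.25·1.654^(2/3)·√0.0011 = 97.22 m³/s.
Q_A = 177 m³/s vs Q_B = 97.22 m³/s, so channel A carries more.

channel A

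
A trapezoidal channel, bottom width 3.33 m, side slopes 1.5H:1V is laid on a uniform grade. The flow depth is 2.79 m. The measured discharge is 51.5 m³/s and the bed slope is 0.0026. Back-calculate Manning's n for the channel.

n = 0.028

With bottom width b = 3.33 m and side slope z = 1.5: A = (b + zy)y = (3.33 + 1.5×2.79)×2.79 = 20.97 m²; P = b + 2y√(1+z²) = 3.33 + 2×2.79×1.803 = 13.39 m.
Hydraulic radius R = A/P = 20.97/13.39 = 1.566 m.
Rearranging Manning's equation: n = (1/Q) A R^(2/3) S^(1/2) = (1/51.5) × 20.97 × 1.566^(2/3) × √0.0026 = 0.028.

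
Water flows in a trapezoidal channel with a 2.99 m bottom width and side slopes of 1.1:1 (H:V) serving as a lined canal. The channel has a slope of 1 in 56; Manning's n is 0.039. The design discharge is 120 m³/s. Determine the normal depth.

Manning's equation rearranged: A R^(2/3) = nQ / (1·√S) = 0.039 × 120 / (√0.01786) = 35.02.
Trying y = 3.1 m: A R^(2/3) = 27.43 — short.
Trying y = 4.02 m: A R^(2/3) = 47.21 — over.
Trying y = 3.49 m: A R^(2/3) = 35.04 — ≈ 35.02.

y_n = 3.49 m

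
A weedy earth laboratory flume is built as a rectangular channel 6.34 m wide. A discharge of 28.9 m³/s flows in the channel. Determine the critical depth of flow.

For a rectangular channel, critical depth y_c = (q²/g)^(1/3) where q = Q/b = 28.9/6.34 = 4.558 m²/s.
So y_c = (4.558²/9.81)^(1/3) = 1.28 m.

y_c = 1.28 m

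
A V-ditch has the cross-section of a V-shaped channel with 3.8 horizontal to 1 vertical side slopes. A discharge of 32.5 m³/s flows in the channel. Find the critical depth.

At critical depth, Q² T / (g A³) = 1, i.e. A³/T = Q²/g = 32.5²/9.81 = 107.7.
At y = 2.09 m: A³/T = 287.9 — over.
At y = 1.72 m: A³/T = 108.7 — close enough.

y_c = 1.72 m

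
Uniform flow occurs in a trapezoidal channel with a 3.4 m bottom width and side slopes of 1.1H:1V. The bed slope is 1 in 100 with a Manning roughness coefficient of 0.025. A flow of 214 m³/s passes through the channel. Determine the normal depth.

y_n = 4.12 m

Manning's equation rearranged: A R^(2/3) = nQ / (1·√S) = 0.025 × 214 / (√0.01) = 53.5.
Try y = 4.66 m: A R^(2/3) = 69.28 — over.
Try y = 3.18 m: A R^(2/3) = 31.32 — short.
Try y = 4.12 m: A R^(2/3) = 53.39 — ≈ 53.5.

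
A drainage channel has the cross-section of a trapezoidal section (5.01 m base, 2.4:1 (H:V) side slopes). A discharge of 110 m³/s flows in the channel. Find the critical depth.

y_c = 2.5 m

At critical depth, Q² T / (g A³) = 1, i.e. A³/T = Q²/g = 110²/9.81 = 1233.
At y = 2.74 m: A³/T = 1762 — too large.
At y = 2.24 m: A³/T = 798.9 — too small.
At y = 2.5 m: A³/T = 1226 — matches.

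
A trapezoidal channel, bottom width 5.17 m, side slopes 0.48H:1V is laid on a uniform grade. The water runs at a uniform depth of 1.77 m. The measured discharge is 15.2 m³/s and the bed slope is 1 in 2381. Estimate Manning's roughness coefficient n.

n = 0.016

With bottom width b = 5.17 m and side slope z = 0.48: A = (b + zy)y = (5.17 + 0.48×1.77)×1.77 = 10.65 m²; P = b + 2y√(1+z²) = 5.17 + 2×1.77×1.109 = 9.097 m.
Hydraulic radius R = A/P = 10.65/9.097 = 1.171 m.
Rearranging Manning's equation: n = (1/Q) A R^(2/3) S^(1/2) = (1/15.2) × 10.65 × 1.171^(2/3) × √0.00042 = 0.016.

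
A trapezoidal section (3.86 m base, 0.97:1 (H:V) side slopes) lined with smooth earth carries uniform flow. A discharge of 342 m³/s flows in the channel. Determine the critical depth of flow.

At critical depth, Q² T / (g A³) = 1, i.e. A³/T = Q²/g = 342²/9.81 = 11920.
At y = 4.67 m: A³/T = 4655 — too small.
At y = 6.71 m: A³/T = 19950 — too large.
At y = 5.91 m: A³/T = 11890 — close enough.

y_c = 5.91 m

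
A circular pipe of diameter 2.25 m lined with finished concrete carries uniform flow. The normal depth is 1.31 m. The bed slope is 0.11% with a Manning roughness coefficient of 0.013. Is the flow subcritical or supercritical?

For a circular section of diameter D = 2.25 m at depth y = 1.31 m, the central angle is θ = 2 arccos(1 − 2y/D) = 3.472 rad. Then A = (D²/8)(θ − sin θ) = 2.402 m² and P = Dθ/2 = 3.906 m.
Hydraulic radius R = A/P = 2.402/3.906 = 0.6151 m.
V = (1/n) R^(2/3) √S = (1/0.013) × 0.6151^(2/3) × √0.0011 = 1.845 m/s. Hydraulic depth D_h = A/T = 2.402/2.219 = 1.082 m.
Froude number Fr = V/√(g·D_h) = 1.845/√(9.81×1.082) = 0.566, which is less than 1, so the flow is subcritical.

subcritical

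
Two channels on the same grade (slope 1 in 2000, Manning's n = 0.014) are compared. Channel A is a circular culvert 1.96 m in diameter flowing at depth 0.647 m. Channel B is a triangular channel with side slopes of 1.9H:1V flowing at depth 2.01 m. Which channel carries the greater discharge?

Channel A: For a circular section of diameter D = 1.96 m at depth y = 0.647 m, the central angle is θ = 2 arccos(1 − 2y/D) = 2.448 rad. Then A = (D²/8)(θ − sin θ) = 0.8687 m² and P = Dθ/2 = 2.399 m. Hydraulic radius R = A/P = 0.8687/2.399 = 0.3621 m. Q_A = (1/0.014)·0.8687·0.3621^(2/3)·√0.0005 = 0.7048 m³/s.
Channel B: For a triangular section with side slope z = 1.9: A = zy² = 1.9×2.01² = 7.676 m²; P = 2y√(1+z²) = 2×2.01×2.147 = 8.631 m. Hydraulic radius R = A/P = 7.676/8.631 = 0.8893 m. Q_B = (1/0.014)·7.676·0.8893^(2/3)·√0.0005 = 11.34 m³/s.
Q_A = 0.7048 m³/s vs Q_B = 11.34 m³/s, so channel B carries more.

channel B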